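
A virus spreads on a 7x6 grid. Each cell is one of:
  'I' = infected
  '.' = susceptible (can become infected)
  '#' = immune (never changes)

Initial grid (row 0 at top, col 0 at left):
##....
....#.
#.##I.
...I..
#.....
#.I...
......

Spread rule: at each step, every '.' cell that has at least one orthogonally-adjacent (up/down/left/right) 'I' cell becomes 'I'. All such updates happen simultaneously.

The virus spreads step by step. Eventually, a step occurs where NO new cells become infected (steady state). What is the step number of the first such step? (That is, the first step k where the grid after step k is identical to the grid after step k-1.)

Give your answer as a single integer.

Answer: 7

Derivation:
Step 0 (initial): 3 infected
Step 1: +8 new -> 11 infected
Step 2: +8 new -> 19 infected
Step 3: +7 new -> 26 infected
Step 4: +3 new -> 29 infected
Step 5: +3 new -> 32 infected
Step 6: +2 new -> 34 infected
Step 7: +0 new -> 34 infected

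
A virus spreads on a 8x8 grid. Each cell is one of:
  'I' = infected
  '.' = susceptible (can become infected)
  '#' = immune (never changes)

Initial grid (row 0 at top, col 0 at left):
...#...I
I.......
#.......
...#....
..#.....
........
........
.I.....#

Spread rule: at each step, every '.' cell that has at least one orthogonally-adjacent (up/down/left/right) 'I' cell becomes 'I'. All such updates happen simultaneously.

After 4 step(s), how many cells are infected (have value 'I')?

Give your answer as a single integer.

Step 0 (initial): 3 infected
Step 1: +7 new -> 10 infected
Step 2: +10 new -> 20 infected
Step 3: +13 new -> 33 infected
Step 4: +11 new -> 44 infected

Answer: 44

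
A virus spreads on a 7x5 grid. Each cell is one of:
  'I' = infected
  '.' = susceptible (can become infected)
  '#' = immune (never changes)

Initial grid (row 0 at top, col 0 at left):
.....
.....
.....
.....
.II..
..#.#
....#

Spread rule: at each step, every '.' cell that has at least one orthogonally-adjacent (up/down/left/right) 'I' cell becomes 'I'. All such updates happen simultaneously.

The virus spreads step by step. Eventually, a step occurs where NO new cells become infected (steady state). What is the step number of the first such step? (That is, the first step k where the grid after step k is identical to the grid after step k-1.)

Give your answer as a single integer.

Step 0 (initial): 2 infected
Step 1: +5 new -> 7 infected
Step 2: +8 new -> 15 infected
Step 3: +8 new -> 23 infected
Step 4: +5 new -> 28 infected
Step 5: +3 new -> 31 infected
Step 6: +1 new -> 32 infected
Step 7: +0 new -> 32 infected

Answer: 7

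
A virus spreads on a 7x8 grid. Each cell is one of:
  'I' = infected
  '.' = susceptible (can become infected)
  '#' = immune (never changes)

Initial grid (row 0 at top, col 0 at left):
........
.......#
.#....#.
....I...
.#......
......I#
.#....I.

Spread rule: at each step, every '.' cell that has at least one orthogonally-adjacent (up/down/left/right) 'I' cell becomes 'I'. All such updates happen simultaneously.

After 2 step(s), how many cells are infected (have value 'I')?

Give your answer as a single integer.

Step 0 (initial): 3 infected
Step 1: +8 new -> 11 infected
Step 2: +10 new -> 21 infected

Answer: 21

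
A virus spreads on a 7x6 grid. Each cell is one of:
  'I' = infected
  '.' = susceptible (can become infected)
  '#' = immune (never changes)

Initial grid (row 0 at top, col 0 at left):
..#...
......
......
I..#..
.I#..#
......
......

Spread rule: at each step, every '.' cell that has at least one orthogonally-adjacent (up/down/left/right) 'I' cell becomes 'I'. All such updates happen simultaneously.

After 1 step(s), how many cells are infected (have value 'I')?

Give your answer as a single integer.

Step 0 (initial): 2 infected
Step 1: +4 new -> 6 infected

Answer: 6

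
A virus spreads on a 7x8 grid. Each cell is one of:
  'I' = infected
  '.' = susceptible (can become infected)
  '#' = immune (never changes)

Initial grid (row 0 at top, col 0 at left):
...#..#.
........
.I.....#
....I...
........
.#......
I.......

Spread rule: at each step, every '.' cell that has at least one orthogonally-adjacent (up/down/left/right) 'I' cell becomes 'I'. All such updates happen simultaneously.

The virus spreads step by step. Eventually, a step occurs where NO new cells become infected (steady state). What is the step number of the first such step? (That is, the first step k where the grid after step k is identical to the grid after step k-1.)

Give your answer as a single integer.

Answer: 7

Derivation:
Step 0 (initial): 3 infected
Step 1: +10 new -> 13 infected
Step 2: +15 new -> 28 infected
Step 3: +14 new -> 42 infected
Step 4: +5 new -> 47 infected
Step 5: +3 new -> 50 infected
Step 6: +2 new -> 52 infected
Step 7: +0 new -> 52 infected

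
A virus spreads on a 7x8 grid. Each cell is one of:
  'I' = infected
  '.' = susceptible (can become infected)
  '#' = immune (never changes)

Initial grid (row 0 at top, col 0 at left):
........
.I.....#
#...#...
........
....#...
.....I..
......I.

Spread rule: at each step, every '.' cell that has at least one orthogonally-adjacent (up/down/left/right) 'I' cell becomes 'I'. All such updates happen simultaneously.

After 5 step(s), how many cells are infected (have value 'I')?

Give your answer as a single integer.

Answer: 49

Derivation:
Step 0 (initial): 3 infected
Step 1: +9 new -> 12 infected
Step 2: +10 new -> 22 infected
Step 3: +13 new -> 35 infected
Step 4: +9 new -> 44 infected
Step 5: +5 new -> 49 infected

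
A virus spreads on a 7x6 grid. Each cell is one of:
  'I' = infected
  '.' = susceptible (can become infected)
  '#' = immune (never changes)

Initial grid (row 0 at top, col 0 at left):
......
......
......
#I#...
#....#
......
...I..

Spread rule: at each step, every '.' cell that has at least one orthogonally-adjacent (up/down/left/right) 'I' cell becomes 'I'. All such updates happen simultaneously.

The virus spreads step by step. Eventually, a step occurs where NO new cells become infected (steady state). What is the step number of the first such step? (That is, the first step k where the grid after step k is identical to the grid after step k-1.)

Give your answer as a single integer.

Answer: 8

Derivation:
Step 0 (initial): 2 infected
Step 1: +5 new -> 7 infected
Step 2: +10 new -> 17 infected
Step 3: +9 new -> 26 infected
Step 4: +5 new -> 31 infected
Step 5: +4 new -> 35 infected
Step 6: +2 new -> 37 infected
Step 7: +1 new -> 38 infected
Step 8: +0 new -> 38 infected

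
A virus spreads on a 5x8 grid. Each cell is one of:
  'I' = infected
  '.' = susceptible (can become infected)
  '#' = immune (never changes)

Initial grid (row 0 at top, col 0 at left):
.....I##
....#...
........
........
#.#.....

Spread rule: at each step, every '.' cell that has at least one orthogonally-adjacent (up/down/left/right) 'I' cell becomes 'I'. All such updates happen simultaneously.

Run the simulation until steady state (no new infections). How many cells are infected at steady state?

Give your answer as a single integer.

Step 0 (initial): 1 infected
Step 1: +2 new -> 3 infected
Step 2: +3 new -> 6 infected
Step 3: +6 new -> 12 infected
Step 4: +7 new -> 19 infected
Step 5: +7 new -> 26 infected
Step 6: +5 new -> 31 infected
Step 7: +2 new -> 33 infected
Step 8: +2 new -> 35 infected
Step 9: +0 new -> 35 infected

Answer: 35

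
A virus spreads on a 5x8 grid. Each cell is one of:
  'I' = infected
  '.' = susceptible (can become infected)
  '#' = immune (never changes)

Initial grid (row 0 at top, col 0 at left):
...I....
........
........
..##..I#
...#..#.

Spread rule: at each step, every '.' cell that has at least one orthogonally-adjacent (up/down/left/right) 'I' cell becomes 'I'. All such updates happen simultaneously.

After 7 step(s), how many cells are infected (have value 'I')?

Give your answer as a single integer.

Step 0 (initial): 2 infected
Step 1: +5 new -> 7 infected
Step 2: +10 new -> 17 infected
Step 3: +8 new -> 25 infected
Step 4: +3 new -> 28 infected
Step 5: +2 new -> 30 infected
Step 6: +2 new -> 32 infected
Step 7: +2 new -> 34 infected

Answer: 34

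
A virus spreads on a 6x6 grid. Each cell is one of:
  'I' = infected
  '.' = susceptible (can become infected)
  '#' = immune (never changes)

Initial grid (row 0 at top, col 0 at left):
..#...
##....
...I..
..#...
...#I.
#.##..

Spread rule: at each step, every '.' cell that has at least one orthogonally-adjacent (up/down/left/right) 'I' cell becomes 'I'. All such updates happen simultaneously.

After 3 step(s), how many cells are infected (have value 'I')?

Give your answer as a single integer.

Answer: 20

Derivation:
Step 0 (initial): 2 infected
Step 1: +7 new -> 9 infected
Step 2: +7 new -> 16 infected
Step 3: +4 new -> 20 infected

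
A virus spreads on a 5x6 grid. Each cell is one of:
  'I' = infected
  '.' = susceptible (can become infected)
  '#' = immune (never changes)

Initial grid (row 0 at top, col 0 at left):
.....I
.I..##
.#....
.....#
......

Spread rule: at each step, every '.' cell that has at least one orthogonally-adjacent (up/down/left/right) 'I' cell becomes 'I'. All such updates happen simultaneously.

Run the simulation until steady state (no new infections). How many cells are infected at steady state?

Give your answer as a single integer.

Answer: 26

Derivation:
Step 0 (initial): 2 infected
Step 1: +4 new -> 6 infected
Step 2: +6 new -> 12 infected
Step 3: +3 new -> 15 infected
Step 4: +5 new -> 20 infected
Step 5: +4 new -> 24 infected
Step 6: +1 new -> 25 infected
Step 7: +1 new -> 26 infected
Step 8: +0 new -> 26 infected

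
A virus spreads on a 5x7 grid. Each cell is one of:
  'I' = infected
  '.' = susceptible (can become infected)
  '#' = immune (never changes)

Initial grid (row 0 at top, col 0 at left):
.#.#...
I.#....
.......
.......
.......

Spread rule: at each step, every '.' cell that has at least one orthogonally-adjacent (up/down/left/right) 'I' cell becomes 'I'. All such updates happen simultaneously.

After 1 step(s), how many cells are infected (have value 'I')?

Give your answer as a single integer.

Step 0 (initial): 1 infected
Step 1: +3 new -> 4 infected

Answer: 4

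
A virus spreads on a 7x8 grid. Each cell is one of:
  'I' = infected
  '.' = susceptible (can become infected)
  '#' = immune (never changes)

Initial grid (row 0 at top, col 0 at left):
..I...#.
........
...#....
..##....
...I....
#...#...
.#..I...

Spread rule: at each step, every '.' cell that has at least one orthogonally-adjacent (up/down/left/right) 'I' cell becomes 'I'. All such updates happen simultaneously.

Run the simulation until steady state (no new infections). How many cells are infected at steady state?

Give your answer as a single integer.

Step 0 (initial): 3 infected
Step 1: +8 new -> 11 infected
Step 2: +12 new -> 23 infected
Step 3: +12 new -> 35 infected
Step 4: +7 new -> 42 infected
Step 5: +3 new -> 45 infected
Step 6: +2 new -> 47 infected
Step 7: +1 new -> 48 infected
Step 8: +0 new -> 48 infected

Answer: 48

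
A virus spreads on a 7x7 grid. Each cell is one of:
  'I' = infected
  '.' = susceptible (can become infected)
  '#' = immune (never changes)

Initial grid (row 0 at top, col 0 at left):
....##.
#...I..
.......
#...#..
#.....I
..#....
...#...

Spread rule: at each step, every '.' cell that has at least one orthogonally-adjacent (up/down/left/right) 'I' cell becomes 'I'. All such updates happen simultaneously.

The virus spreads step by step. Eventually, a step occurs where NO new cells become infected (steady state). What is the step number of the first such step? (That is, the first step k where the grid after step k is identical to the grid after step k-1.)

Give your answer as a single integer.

Step 0 (initial): 2 infected
Step 1: +6 new -> 8 infected
Step 2: +10 new -> 18 infected
Step 3: +8 new -> 26 infected
Step 4: +6 new -> 32 infected
Step 5: +4 new -> 36 infected
Step 6: +1 new -> 37 infected
Step 7: +2 new -> 39 infected
Step 8: +2 new -> 41 infected
Step 9: +0 new -> 41 infected

Answer: 9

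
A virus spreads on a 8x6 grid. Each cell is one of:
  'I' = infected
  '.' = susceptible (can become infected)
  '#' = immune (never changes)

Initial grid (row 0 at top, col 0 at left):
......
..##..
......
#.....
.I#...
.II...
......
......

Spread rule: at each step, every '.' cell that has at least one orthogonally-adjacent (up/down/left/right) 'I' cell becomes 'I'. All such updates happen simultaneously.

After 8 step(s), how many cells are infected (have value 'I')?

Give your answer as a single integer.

Answer: 44

Derivation:
Step 0 (initial): 3 infected
Step 1: +6 new -> 9 infected
Step 2: +8 new -> 17 infected
Step 3: +9 new -> 26 infected
Step 4: +7 new -> 33 infected
Step 5: +5 new -> 38 infected
Step 6: +3 new -> 41 infected
Step 7: +2 new -> 43 infected
Step 8: +1 new -> 44 infected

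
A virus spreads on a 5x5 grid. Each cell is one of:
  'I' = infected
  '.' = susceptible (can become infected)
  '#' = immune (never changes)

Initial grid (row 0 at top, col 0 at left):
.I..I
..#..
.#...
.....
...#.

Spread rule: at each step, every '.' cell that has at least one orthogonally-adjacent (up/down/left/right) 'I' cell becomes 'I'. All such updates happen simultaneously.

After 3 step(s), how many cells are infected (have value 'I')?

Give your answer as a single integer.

Answer: 13

Derivation:
Step 0 (initial): 2 infected
Step 1: +5 new -> 7 infected
Step 2: +3 new -> 10 infected
Step 3: +3 new -> 13 infected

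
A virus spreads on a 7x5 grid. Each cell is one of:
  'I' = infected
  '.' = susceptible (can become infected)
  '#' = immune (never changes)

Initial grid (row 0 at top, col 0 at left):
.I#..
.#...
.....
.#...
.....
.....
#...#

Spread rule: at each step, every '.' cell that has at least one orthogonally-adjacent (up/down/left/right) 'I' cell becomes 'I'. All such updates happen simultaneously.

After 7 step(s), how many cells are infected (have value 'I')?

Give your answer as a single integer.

Step 0 (initial): 1 infected
Step 1: +1 new -> 2 infected
Step 2: +1 new -> 3 infected
Step 3: +1 new -> 4 infected
Step 4: +2 new -> 6 infected
Step 5: +2 new -> 8 infected
Step 6: +5 new -> 13 infected
Step 7: +5 new -> 18 infected

Answer: 18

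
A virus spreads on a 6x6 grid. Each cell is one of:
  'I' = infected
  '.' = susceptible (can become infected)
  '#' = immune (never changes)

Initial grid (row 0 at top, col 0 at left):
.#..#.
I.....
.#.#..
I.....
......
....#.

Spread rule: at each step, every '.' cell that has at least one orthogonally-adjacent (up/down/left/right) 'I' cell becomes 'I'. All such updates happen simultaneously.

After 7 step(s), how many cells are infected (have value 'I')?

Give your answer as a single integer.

Step 0 (initial): 2 infected
Step 1: +5 new -> 7 infected
Step 2: +4 new -> 11 infected
Step 3: +6 new -> 17 infected
Step 4: +5 new -> 22 infected
Step 5: +5 new -> 27 infected
Step 6: +3 new -> 30 infected
Step 7: +1 new -> 31 infected

Answer: 31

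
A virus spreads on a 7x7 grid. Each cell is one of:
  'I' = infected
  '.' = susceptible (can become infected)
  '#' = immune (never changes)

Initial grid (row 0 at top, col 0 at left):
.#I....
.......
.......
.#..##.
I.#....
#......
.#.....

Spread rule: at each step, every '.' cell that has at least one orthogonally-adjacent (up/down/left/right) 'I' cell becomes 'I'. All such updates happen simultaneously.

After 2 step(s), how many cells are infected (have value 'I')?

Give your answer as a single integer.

Answer: 12

Derivation:
Step 0 (initial): 2 infected
Step 1: +4 new -> 6 infected
Step 2: +6 new -> 12 infected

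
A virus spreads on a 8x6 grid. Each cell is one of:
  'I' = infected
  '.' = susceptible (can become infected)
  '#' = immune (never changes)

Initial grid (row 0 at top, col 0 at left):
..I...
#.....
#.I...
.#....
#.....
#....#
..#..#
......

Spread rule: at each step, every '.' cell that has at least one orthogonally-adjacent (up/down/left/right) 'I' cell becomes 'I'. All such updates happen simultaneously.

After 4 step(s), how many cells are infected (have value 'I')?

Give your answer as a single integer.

Step 0 (initial): 2 infected
Step 1: +6 new -> 8 infected
Step 2: +7 new -> 15 infected
Step 3: +7 new -> 22 infected
Step 4: +5 new -> 27 infected

Answer: 27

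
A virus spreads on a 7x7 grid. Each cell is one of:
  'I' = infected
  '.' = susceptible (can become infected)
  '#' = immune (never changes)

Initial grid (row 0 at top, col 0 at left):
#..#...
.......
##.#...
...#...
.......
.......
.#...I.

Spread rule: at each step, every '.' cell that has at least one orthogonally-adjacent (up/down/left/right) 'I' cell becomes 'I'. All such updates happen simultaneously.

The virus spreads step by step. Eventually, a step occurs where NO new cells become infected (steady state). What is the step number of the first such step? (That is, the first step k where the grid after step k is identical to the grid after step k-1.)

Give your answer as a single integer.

Step 0 (initial): 1 infected
Step 1: +3 new -> 4 infected
Step 2: +4 new -> 8 infected
Step 3: +5 new -> 13 infected
Step 4: +5 new -> 18 infected
Step 5: +5 new -> 23 infected
Step 6: +6 new -> 29 infected
Step 7: +7 new -> 36 infected
Step 8: +2 new -> 38 infected
Step 9: +2 new -> 40 infected
Step 10: +2 new -> 42 infected
Step 11: +0 new -> 42 infected

Answer: 11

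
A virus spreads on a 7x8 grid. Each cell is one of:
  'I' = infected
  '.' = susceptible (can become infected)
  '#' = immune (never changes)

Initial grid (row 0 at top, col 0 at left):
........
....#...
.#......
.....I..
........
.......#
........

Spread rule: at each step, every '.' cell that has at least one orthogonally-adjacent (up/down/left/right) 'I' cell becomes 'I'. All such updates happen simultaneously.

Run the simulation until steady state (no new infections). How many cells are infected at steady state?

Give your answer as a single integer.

Step 0 (initial): 1 infected
Step 1: +4 new -> 5 infected
Step 2: +8 new -> 13 infected
Step 3: +10 new -> 23 infected
Step 4: +10 new -> 33 infected
Step 5: +8 new -> 41 infected
Step 6: +6 new -> 47 infected
Step 7: +4 new -> 51 infected
Step 8: +2 new -> 53 infected
Step 9: +0 new -> 53 infected

Answer: 53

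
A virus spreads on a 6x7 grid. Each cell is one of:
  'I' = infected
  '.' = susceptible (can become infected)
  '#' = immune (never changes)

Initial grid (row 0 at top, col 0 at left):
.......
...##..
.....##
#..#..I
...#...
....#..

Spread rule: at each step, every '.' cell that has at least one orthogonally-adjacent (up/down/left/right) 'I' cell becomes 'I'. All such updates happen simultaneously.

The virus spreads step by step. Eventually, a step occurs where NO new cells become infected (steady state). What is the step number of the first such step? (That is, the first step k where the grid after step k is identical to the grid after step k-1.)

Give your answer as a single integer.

Answer: 13

Derivation:
Step 0 (initial): 1 infected
Step 1: +2 new -> 3 infected
Step 2: +3 new -> 6 infected
Step 3: +3 new -> 9 infected
Step 4: +1 new -> 10 infected
Step 5: +1 new -> 11 infected
Step 6: +3 new -> 14 infected
Step 7: +5 new -> 19 infected
Step 8: +5 new -> 24 infected
Step 9: +5 new -> 29 infected
Step 10: +2 new -> 31 infected
Step 11: +2 new -> 33 infected
Step 12: +1 new -> 34 infected
Step 13: +0 new -> 34 infected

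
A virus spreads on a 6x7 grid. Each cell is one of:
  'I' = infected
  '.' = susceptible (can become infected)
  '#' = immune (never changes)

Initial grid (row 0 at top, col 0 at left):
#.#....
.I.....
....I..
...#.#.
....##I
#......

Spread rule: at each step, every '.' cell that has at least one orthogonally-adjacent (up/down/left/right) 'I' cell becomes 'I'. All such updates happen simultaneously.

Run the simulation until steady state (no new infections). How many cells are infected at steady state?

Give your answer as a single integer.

Step 0 (initial): 3 infected
Step 1: +10 new -> 13 infected
Step 2: +8 new -> 21 infected
Step 3: +7 new -> 28 infected
Step 4: +5 new -> 33 infected
Step 5: +2 new -> 35 infected
Step 6: +0 new -> 35 infected

Answer: 35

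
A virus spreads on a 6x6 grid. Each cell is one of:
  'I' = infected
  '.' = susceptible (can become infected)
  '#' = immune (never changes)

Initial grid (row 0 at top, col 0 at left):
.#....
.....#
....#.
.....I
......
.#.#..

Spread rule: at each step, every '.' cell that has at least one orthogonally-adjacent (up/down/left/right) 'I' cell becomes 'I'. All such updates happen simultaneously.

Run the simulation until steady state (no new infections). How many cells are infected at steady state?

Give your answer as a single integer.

Step 0 (initial): 1 infected
Step 1: +3 new -> 4 infected
Step 2: +3 new -> 7 infected
Step 3: +4 new -> 11 infected
Step 4: +4 new -> 15 infected
Step 5: +7 new -> 22 infected
Step 6: +5 new -> 27 infected
Step 7: +3 new -> 30 infected
Step 8: +1 new -> 31 infected
Step 9: +0 new -> 31 infected

Answer: 31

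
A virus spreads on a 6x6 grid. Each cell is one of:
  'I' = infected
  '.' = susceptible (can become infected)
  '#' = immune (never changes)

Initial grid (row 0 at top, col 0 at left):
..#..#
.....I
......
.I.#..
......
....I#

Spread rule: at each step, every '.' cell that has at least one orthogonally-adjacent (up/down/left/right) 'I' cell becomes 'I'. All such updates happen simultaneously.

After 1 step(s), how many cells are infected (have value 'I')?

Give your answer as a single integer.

Answer: 11

Derivation:
Step 0 (initial): 3 infected
Step 1: +8 new -> 11 infected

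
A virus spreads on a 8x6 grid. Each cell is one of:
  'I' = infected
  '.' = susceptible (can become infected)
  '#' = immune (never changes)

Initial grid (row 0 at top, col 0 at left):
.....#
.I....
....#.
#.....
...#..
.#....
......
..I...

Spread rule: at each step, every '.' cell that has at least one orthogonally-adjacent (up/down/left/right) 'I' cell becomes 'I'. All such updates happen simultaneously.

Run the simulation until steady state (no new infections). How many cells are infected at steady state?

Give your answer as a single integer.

Step 0 (initial): 2 infected
Step 1: +7 new -> 9 infected
Step 2: +11 new -> 20 infected
Step 3: +10 new -> 30 infected
Step 4: +7 new -> 37 infected
Step 5: +4 new -> 41 infected
Step 6: +2 new -> 43 infected
Step 7: +0 new -> 43 infected

Answer: 43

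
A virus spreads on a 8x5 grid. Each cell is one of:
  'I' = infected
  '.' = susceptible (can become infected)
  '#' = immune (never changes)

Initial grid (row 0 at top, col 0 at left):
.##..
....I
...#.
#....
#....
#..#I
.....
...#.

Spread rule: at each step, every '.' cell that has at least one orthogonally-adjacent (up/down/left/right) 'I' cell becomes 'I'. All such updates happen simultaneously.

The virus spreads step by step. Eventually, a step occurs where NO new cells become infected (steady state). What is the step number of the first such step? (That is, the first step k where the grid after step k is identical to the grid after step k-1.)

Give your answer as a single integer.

Answer: 7

Derivation:
Step 0 (initial): 2 infected
Step 1: +5 new -> 7 infected
Step 2: +6 new -> 13 infected
Step 3: +5 new -> 18 infected
Step 4: +7 new -> 25 infected
Step 5: +6 new -> 31 infected
Step 6: +1 new -> 32 infected
Step 7: +0 new -> 32 infected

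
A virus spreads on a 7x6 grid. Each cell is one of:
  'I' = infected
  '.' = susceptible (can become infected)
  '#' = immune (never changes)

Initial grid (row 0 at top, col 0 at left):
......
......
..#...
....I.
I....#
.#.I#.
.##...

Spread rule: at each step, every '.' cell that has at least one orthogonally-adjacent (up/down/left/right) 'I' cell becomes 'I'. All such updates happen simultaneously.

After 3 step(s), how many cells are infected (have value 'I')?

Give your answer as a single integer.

Answer: 28

Derivation:
Step 0 (initial): 3 infected
Step 1: +10 new -> 13 infected
Step 2: +9 new -> 22 infected
Step 3: +6 new -> 28 infected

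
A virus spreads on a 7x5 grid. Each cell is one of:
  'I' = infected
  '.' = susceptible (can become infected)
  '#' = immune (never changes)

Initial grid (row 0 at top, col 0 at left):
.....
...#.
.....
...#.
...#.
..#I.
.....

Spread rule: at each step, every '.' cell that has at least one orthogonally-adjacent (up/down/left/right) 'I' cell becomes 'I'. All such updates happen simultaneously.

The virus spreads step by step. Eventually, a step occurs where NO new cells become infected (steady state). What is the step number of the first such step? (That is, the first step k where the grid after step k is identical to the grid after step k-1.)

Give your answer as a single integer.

Answer: 11

Derivation:
Step 0 (initial): 1 infected
Step 1: +2 new -> 3 infected
Step 2: +3 new -> 6 infected
Step 3: +2 new -> 8 infected
Step 4: +3 new -> 11 infected
Step 5: +4 new -> 15 infected
Step 6: +5 new -> 20 infected
Step 7: +5 new -> 25 infected
Step 8: +3 new -> 28 infected
Step 9: +2 new -> 30 infected
Step 10: +1 new -> 31 infected
Step 11: +0 new -> 31 infected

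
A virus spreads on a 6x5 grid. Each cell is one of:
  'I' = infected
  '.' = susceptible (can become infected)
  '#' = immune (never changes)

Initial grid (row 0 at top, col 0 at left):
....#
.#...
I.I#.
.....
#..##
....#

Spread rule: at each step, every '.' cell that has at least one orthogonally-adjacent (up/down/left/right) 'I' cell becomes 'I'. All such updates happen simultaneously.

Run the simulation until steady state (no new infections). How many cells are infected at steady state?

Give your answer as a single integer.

Step 0 (initial): 2 infected
Step 1: +5 new -> 7 infected
Step 2: +6 new -> 13 infected
Step 3: +6 new -> 19 infected
Step 4: +3 new -> 22 infected
Step 5: +1 new -> 23 infected
Step 6: +0 new -> 23 infected

Answer: 23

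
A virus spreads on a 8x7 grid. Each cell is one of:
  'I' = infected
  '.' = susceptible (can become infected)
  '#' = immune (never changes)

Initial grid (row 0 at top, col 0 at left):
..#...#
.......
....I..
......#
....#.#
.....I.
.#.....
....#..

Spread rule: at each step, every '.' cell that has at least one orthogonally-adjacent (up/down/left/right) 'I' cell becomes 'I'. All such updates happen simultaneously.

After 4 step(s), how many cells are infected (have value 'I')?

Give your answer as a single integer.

Answer: 38

Derivation:
Step 0 (initial): 2 infected
Step 1: +8 new -> 10 infected
Step 2: +11 new -> 21 infected
Step 3: +10 new -> 31 infected
Step 4: +7 new -> 38 infected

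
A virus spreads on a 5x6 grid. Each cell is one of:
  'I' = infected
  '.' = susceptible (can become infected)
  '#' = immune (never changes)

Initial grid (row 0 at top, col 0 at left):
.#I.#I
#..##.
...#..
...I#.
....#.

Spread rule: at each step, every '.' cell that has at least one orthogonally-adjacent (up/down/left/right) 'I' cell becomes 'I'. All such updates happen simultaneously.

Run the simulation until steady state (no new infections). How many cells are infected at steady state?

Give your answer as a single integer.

Answer: 21

Derivation:
Step 0 (initial): 3 infected
Step 1: +5 new -> 8 infected
Step 2: +5 new -> 13 infected
Step 3: +5 new -> 18 infected
Step 4: +3 new -> 21 infected
Step 5: +0 new -> 21 infected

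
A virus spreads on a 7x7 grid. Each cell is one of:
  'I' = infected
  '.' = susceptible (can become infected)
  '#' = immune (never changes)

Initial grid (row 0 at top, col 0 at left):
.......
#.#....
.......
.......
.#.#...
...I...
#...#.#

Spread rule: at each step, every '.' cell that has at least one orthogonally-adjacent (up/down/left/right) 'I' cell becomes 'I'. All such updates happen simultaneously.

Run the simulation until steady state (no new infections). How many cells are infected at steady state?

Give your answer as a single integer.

Answer: 42

Derivation:
Step 0 (initial): 1 infected
Step 1: +3 new -> 4 infected
Step 2: +5 new -> 9 infected
Step 3: +7 new -> 16 infected
Step 4: +7 new -> 23 infected
Step 5: +6 new -> 29 infected
Step 6: +6 new -> 35 infected
Step 7: +4 new -> 39 infected
Step 8: +3 new -> 42 infected
Step 9: +0 new -> 42 infected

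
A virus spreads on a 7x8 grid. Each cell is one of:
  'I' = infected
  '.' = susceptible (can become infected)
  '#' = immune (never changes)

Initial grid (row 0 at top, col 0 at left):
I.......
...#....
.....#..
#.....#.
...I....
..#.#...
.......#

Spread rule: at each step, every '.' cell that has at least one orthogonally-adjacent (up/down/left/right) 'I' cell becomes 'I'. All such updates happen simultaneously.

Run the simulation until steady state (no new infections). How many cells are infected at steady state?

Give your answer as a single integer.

Answer: 49

Derivation:
Step 0 (initial): 2 infected
Step 1: +6 new -> 8 infected
Step 2: +9 new -> 17 infected
Step 3: +13 new -> 30 infected
Step 4: +7 new -> 37 infected
Step 5: +6 new -> 43 infected
Step 6: +3 new -> 46 infected
Step 7: +3 new -> 49 infected
Step 8: +0 new -> 49 infected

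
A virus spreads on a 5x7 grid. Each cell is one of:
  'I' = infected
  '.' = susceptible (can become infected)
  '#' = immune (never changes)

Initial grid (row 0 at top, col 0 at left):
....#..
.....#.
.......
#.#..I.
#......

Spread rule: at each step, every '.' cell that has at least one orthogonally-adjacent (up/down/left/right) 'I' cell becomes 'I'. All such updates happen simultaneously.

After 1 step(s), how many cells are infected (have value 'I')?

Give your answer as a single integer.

Answer: 5

Derivation:
Step 0 (initial): 1 infected
Step 1: +4 new -> 5 infected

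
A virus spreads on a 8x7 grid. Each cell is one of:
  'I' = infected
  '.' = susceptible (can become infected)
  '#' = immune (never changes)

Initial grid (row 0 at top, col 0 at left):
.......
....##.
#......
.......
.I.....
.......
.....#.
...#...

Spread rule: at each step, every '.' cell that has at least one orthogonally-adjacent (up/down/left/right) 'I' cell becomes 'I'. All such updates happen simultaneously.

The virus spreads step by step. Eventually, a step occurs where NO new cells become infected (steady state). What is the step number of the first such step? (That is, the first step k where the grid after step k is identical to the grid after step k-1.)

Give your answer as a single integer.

Step 0 (initial): 1 infected
Step 1: +4 new -> 5 infected
Step 2: +7 new -> 12 infected
Step 3: +8 new -> 20 infected
Step 4: +10 new -> 30 infected
Step 5: +8 new -> 38 infected
Step 6: +5 new -> 43 infected
Step 7: +4 new -> 47 infected
Step 8: +3 new -> 50 infected
Step 9: +1 new -> 51 infected
Step 10: +0 new -> 51 infected

Answer: 10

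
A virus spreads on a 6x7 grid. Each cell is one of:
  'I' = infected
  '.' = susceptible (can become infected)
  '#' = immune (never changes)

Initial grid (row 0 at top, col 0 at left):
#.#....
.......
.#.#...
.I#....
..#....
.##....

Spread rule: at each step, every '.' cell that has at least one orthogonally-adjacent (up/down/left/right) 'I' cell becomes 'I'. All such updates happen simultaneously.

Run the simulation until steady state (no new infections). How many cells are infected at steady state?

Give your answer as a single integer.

Answer: 34

Derivation:
Step 0 (initial): 1 infected
Step 1: +2 new -> 3 infected
Step 2: +2 new -> 5 infected
Step 3: +2 new -> 7 infected
Step 4: +1 new -> 8 infected
Step 5: +2 new -> 10 infected
Step 6: +2 new -> 12 infected
Step 7: +2 new -> 14 infected
Step 8: +3 new -> 17 infected
Step 9: +4 new -> 21 infected
Step 10: +5 new -> 26 infected
Step 11: +4 new -> 30 infected
Step 12: +3 new -> 33 infected
Step 13: +1 new -> 34 infected
Step 14: +0 new -> 34 infected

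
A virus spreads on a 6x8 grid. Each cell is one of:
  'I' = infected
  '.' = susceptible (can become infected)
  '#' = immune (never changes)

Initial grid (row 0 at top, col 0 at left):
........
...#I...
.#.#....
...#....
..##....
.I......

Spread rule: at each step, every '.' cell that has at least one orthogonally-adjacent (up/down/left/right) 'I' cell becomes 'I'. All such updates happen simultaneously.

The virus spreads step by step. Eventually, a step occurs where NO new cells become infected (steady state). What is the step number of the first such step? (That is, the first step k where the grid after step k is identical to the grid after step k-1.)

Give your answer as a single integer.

Answer: 7

Derivation:
Step 0 (initial): 2 infected
Step 1: +6 new -> 8 infected
Step 2: +8 new -> 16 infected
Step 3: +9 new -> 25 infected
Step 4: +9 new -> 34 infected
Step 5: +6 new -> 40 infected
Step 6: +2 new -> 42 infected
Step 7: +0 new -> 42 infected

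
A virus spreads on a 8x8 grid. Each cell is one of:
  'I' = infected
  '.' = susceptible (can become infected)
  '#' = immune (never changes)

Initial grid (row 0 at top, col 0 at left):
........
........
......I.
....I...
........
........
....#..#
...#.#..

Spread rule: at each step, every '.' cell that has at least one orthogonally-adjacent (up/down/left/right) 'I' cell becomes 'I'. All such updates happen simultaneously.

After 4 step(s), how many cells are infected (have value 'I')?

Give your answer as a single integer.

Answer: 42

Derivation:
Step 0 (initial): 2 infected
Step 1: +8 new -> 10 infected
Step 2: +11 new -> 21 infected
Step 3: +11 new -> 32 infected
Step 4: +10 new -> 42 infected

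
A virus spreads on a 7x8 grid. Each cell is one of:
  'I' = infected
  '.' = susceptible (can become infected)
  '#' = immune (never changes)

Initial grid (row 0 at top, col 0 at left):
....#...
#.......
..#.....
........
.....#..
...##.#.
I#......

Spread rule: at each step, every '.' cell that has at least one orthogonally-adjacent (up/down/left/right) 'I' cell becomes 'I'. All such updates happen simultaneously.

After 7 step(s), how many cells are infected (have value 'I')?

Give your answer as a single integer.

Answer: 24

Derivation:
Step 0 (initial): 1 infected
Step 1: +1 new -> 2 infected
Step 2: +2 new -> 4 infected
Step 3: +3 new -> 7 infected
Step 4: +4 new -> 11 infected
Step 5: +4 new -> 15 infected
Step 6: +4 new -> 19 infected
Step 7: +5 new -> 24 infected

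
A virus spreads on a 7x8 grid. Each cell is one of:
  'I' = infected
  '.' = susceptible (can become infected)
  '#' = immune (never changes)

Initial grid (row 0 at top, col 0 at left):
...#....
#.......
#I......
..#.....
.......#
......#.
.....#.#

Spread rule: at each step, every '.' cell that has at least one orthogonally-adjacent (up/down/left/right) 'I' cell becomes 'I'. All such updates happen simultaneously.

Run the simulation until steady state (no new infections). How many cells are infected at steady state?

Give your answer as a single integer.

Answer: 46

Derivation:
Step 0 (initial): 1 infected
Step 1: +3 new -> 4 infected
Step 2: +5 new -> 9 infected
Step 3: +8 new -> 17 infected
Step 4: +7 new -> 24 infected
Step 5: +8 new -> 32 infected
Step 6: +7 new -> 39 infected
Step 7: +6 new -> 45 infected
Step 8: +1 new -> 46 infected
Step 9: +0 new -> 46 infected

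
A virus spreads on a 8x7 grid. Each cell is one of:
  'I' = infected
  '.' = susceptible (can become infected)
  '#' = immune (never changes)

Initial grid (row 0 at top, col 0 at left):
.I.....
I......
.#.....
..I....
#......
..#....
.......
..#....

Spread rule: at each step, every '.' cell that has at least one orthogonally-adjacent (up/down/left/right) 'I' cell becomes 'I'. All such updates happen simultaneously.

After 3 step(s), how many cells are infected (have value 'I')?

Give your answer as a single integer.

Answer: 25

Derivation:
Step 0 (initial): 3 infected
Step 1: +8 new -> 11 infected
Step 2: +7 new -> 18 infected
Step 3: +7 new -> 25 infected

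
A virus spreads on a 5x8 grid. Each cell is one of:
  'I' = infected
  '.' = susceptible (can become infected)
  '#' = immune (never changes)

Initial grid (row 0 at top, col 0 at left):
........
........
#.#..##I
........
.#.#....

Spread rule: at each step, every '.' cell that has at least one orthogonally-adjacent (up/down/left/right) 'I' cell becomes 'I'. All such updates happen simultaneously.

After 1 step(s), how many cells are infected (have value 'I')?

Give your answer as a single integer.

Answer: 3

Derivation:
Step 0 (initial): 1 infected
Step 1: +2 new -> 3 infected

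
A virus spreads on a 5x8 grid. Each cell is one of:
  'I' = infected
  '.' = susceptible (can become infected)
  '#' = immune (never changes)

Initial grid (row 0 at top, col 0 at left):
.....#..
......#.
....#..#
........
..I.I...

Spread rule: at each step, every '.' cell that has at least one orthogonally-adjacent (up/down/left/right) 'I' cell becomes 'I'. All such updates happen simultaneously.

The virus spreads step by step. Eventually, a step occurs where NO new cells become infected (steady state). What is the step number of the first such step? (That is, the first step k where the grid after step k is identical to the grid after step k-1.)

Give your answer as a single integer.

Step 0 (initial): 2 infected
Step 1: +5 new -> 7 infected
Step 2: +6 new -> 13 infected
Step 3: +7 new -> 20 infected
Step 4: +7 new -> 27 infected
Step 5: +4 new -> 31 infected
Step 6: +2 new -> 33 infected
Step 7: +0 new -> 33 infected

Answer: 7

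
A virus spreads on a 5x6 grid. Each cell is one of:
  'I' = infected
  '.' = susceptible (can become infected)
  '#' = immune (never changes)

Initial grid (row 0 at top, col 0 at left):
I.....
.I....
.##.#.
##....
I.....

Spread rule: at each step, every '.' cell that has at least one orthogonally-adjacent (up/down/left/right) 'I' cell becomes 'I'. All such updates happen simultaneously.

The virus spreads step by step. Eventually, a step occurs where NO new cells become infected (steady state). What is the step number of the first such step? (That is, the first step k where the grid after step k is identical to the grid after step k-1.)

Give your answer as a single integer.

Answer: 7

Derivation:
Step 0 (initial): 3 infected
Step 1: +4 new -> 7 infected
Step 2: +4 new -> 11 infected
Step 3: +5 new -> 16 infected
Step 4: +4 new -> 20 infected
Step 5: +4 new -> 24 infected
Step 6: +1 new -> 25 infected
Step 7: +0 new -> 25 infected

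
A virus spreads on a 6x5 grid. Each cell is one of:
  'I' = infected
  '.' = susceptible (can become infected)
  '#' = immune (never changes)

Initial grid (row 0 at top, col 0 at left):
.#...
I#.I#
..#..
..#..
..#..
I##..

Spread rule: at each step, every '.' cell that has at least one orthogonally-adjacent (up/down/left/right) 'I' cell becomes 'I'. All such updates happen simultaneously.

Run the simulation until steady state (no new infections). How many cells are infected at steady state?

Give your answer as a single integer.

Answer: 22

Derivation:
Step 0 (initial): 3 infected
Step 1: +6 new -> 9 infected
Step 2: +7 new -> 16 infected
Step 3: +3 new -> 19 infected
Step 4: +2 new -> 21 infected
Step 5: +1 new -> 22 infected
Step 6: +0 new -> 22 infected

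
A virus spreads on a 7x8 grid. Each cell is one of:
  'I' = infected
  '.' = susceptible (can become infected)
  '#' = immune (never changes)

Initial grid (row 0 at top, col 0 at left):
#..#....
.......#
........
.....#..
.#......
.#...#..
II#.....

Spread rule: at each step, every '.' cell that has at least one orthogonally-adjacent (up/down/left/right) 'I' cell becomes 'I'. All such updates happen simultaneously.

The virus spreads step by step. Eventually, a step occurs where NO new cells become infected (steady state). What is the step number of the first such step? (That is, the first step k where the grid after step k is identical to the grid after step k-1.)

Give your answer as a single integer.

Answer: 14

Derivation:
Step 0 (initial): 2 infected
Step 1: +1 new -> 3 infected
Step 2: +1 new -> 4 infected
Step 3: +1 new -> 5 infected
Step 4: +2 new -> 7 infected
Step 5: +3 new -> 10 infected
Step 6: +4 new -> 14 infected
Step 7: +6 new -> 20 infected
Step 8: +5 new -> 25 infected
Step 9: +5 new -> 30 infected
Step 10: +5 new -> 35 infected
Step 11: +7 new -> 42 infected
Step 12: +4 new -> 46 infected
Step 13: +2 new -> 48 infected
Step 14: +0 new -> 48 infected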